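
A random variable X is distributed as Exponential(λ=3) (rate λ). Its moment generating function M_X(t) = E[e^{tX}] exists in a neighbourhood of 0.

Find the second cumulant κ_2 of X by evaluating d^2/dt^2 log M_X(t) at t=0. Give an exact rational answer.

M_X(t) = 3/(3 - t)
K_X(t) = log M_X(t) = -log(3 - t) + log(3)
D^2[K](t) = 1/(t^2 - 6*t + 9)

κ_2 = D^2[K](0) = 1/9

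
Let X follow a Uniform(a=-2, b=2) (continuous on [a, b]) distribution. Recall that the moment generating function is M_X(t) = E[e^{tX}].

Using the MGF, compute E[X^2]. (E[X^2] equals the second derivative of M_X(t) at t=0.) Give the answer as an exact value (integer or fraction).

E[X^2] = D^2[M](0) = 4/3

M_X(t) = (e^(2*t) - e^(-2*t))/(4*t)
D^2[M](t) = (2*t^2*e^(4*t) - 2*t^2 - 2*t*e^(4*t) - 2*t + e^(4*t) - 1)*e^(-2*t)/(2*t^3)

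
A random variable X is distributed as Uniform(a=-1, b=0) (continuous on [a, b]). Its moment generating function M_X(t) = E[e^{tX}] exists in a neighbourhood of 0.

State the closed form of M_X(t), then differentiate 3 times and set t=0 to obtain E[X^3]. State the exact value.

E[X^3] = M′′′(0) = -1/4

M_X(t) = (1 - e^(-t))/t
M′(t) = (t - e^(t) + 1)*e^(-t)/t^2
M′′(t) = (-t^2 - 2*t + 2*e^(t) - 2)*e^(-t)/t^3
M′′′(t) = (t^3 + 3*t^2 + 6*t - 6*e^(t) + 6)*e^(-t)/t^4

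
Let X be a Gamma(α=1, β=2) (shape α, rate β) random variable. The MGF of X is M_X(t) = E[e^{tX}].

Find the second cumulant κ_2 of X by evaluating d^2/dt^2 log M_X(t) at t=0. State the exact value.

κ_2 = K′′(0) = 1/4

M_X(t) = 2/(2 - t)
K_X(t) = log M_X(t) = -log(2 - t) + log(2)
K′(t) = -1/(t - 2)
K′′(t) = 1/(t^2 - 4*t + 4)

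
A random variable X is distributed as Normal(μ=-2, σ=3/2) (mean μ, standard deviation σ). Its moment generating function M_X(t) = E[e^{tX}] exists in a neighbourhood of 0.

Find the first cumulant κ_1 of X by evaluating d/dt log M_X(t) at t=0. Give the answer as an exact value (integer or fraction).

M_X(t) = e^(9*t^2/8 - 2*t)
K_X(t) = log M_X(t) = 9*t^2/8 - 2*t
dK/dt = 9*t/4 - 2

κ_1 = dK/dt |_{t=0} = -2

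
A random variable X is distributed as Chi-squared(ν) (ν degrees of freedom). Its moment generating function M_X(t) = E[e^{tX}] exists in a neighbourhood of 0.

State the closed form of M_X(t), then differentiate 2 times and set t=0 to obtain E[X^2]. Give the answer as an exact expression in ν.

M_X(t) = (1 - 2*t)^(-ν/2)
dM/dt = -ν/(2*t*(1 - 2*t)^(ν/2) - (1 - 2*t)^(ν/2))
d^2M/dt^2 = (ν^2 + 2*ν)/(4*t^2*(1 - 2*t)^(ν/2) - 4*t*(1 - 2*t)^(ν/2) + (1 - 2*t)^(ν/2))

E[X^2] = d^2M/dt^2 |_{t=0} = ν*(ν + 2)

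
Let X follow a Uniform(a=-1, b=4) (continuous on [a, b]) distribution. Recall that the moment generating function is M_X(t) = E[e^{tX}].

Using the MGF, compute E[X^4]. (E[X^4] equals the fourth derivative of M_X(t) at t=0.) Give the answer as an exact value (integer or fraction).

E[X^4] = D^4[M](0) = 41

M_X(t) = (e^(4*t) - e^(-t))/(5*t)
D^4[M](t) = (256*t^4*e^(5*t) - t^4 - 256*t^3*e^(5*t) - 4*t^3 + 192*t^2*e^(5*t) - 12*t^2 - 96*t*e^(5*t) - 24*t + 24*e^(5*t) - 24)*e^(-t)/(5*t^5)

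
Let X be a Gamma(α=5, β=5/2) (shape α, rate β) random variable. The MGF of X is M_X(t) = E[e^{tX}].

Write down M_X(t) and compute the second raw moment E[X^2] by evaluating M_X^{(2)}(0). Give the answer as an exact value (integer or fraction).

E[X^2] = M′′(0) = 24/5

M_X(t) = 3125/(32*(5/2 - t)^5)
M′(t) = 31250/(64*t^6 - 960*t^5 + 6000*t^4 - 20000*t^3 + 37500*t^2 - 37500*t + 15625)
M′′(t) = -375000/(128*t^7 - 2240*t^6 + 16800*t^5 - 70000*t^4 + 175000*t^3 - 262500*t^2 + 218750*t - 78125)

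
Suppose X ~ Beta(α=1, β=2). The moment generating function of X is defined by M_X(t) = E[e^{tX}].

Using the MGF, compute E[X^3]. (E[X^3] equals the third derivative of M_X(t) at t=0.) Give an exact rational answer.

E[X^3] = M′′′(0) = 1/10

M_X(t) = ₁F₁(1; 3; t)
M′(t) = ₁F₁(2; 4; t)/3
M′′(t) = ₁F₁(3; 5; t)/6
M′′′(t) = ₁F₁(4; 6; t)/10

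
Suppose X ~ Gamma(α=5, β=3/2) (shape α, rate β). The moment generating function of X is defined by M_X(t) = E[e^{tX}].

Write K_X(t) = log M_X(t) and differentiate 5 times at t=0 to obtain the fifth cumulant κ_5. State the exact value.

κ_5 = K^(5)(0) = 1280/81

M_X(t) = 243/(32*(3/2 - t)^5)
K_X(t) = log M_X(t) = -5*log(3/2 - t) - 5*log(2) + 5*log(3)
K^(5)(t) = -3840/(32*t^5 - 240*t^4 + 720*t^3 - 1080*t^2 + 810*t - 243)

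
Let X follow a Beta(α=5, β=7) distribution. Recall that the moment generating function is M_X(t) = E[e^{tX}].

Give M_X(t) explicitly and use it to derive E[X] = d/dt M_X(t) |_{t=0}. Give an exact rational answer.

E[X] = M^(1)(0) = 5/12

M_X(t) = ₁F₁(5; 12; t)
M^(1)(t) = 5*₁F₁(6; 13; t)/12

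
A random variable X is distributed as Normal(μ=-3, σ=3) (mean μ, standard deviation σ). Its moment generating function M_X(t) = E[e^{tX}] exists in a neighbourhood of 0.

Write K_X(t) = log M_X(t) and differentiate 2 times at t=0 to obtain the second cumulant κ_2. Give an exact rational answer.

M_X(t) = e^(9*t^2/2 - 3*t)
K_X(t) = log M_X(t) = 9*t^2/2 - 3*t
dK/dt = 9*t - 3
d^2K/dt^2 = 9

κ_2 = d^2K/dt^2 |_{t=0} = 9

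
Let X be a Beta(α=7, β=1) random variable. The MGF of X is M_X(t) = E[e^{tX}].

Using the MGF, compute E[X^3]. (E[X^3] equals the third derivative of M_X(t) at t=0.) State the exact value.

M_X(t) = ₁F₁(7; 8; t)
dM/dt = 7*₁F₁(8; 9; t)/8
d^2M/dt^2 = 7*₁F₁(9; 10; t)/9
d^3M/dt^3 = 7*₁F₁(10; 11; t)/10

E[X^3] = d^3M/dt^3 |_{t=0} = 7/10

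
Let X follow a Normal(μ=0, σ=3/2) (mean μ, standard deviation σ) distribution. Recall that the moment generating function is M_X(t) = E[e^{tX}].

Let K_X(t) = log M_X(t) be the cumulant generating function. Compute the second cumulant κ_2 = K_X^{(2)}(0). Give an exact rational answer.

M_X(t) = e^(9*t^2/8)
K_X(t) = log M_X(t) = 9*t^2/8
dK/dt = 9*t/4
d^2K/dt^2 = 9/4

κ_2 = d^2K/dt^2 |_{t=0} = 9/4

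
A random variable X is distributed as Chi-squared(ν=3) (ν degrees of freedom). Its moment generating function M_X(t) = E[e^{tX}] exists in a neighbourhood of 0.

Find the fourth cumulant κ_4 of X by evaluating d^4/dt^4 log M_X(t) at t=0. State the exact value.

M_X(t) = (1 - 2*t)^(-3/2)
K_X(t) = log M_X(t) = -3*log(1 - 2*t)/2
K′(t) = -3/(2*t - 1)
K′′(t) = 6/(4*t^2 - 4*t + 1)
K′′′(t) = -24/(8*t^3 - 12*t^2 + 6*t - 1)
K′′′′(t) = 144/(16*t^4 - 32*t^3 + 24*t^2 - 8*t + 1)

κ_4 = K′′′′(0) = 144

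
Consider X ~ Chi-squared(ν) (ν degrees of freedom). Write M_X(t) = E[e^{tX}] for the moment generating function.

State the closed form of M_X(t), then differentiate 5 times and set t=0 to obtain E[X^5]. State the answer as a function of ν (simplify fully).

E[X^5] = M^(5)(0) = ν*(ν^4 + 20*ν^3 + 140*ν^2 + 400*ν + 384)

M_X(t) = (1 - 2*t)^(-ν/2)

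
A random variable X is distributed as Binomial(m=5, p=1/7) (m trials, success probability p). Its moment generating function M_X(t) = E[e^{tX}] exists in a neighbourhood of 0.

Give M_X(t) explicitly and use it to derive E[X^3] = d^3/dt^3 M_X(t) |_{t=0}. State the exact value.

E[X^3] = M′′′(0) = 725/343

M_X(t) = (e^(t)/7 + 6/7)^5
M′(t) = 5*e^(5*t)/16807 + 120*e^(4*t)/16807 + 1080*e^(3*t)/16807 + 4320*e^(2*t)/16807 + 6480*e^(t)/16807
M′′(t) = 25*e^(5*t)/16807 + 480*e^(4*t)/16807 + 3240*e^(3*t)/16807 + 8640*e^(2*t)/16807 + 6480*e^(t)/16807
M′′′(t) = 125*e^(5*t)/16807 + 1920*e^(4*t)/16807 + 9720*e^(3*t)/16807 + 17280*e^(2*t)/16807 + 6480*e^(t)/16807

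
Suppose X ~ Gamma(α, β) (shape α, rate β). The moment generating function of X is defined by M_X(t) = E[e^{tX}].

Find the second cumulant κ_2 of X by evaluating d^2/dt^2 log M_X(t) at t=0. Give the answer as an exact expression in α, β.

M_X(t) = (β/(β - t))^α
K_X(t) = log M_X(t) = α*(log(β) - log(β - t))
K′(t) = -α/(-β + t)
K′′(t) = α/(β^2 - 2*β*t + t^2)

κ_2 = K′′(0) = α/β^2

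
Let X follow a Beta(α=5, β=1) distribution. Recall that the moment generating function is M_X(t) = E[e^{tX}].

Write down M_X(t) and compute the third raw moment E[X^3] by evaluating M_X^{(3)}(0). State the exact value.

E[X^3] = M′′′(0) = 5/8

M_X(t) = ₁F₁(5; 6; t)
M′(t) = 5*₁F₁(6; 7; t)/6
M′′(t) = 5*₁F₁(7; 8; t)/7
M′′′(t) = 5*₁F₁(8; 9; t)/8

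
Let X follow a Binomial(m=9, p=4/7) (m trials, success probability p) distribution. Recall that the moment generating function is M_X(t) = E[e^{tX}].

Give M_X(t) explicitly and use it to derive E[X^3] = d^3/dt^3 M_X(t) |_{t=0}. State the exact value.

E[X^3] = D^3[M](0) = 1188/7

M_X(t) = (4*e^(t)/7 + 3/7)^9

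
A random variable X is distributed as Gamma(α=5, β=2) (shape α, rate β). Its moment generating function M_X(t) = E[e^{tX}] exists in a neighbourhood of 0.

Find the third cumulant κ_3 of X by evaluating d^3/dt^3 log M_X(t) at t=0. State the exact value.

M_X(t) = 32/(2 - t)^5
K_X(t) = log M_X(t) = -5*log(2 - t) + 5*log(2)
K′(t) = -5/(t - 2)
K′′(t) = 5/(t^2 - 4*t + 4)
K′′′(t) = -10/(t^3 - 6*t^2 + 12*t - 8)

κ_3 = K′′′(0) = 5/4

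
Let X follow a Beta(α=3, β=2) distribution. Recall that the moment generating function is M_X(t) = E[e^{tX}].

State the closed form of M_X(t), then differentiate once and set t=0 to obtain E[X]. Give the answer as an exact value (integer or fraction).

M_X(t) = ₁F₁(3; 5; t)
dM/dt = 3*₁F₁(4; 6; t)/5

E[X] = dM/dt |_{t=0} = 3/5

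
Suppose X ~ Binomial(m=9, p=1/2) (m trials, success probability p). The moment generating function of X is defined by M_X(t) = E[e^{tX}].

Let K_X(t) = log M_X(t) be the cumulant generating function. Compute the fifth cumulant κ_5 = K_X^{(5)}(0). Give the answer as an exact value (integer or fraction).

M_X(t) = (e^(t)/2 + 1/2)^9
K_X(t) = log M_X(t) = 9*log(e^(t)/2 + 1/2)
K′(t) = 9*e^(t)/(e^(t) + 1)
K′′(t) = 9*e^(t)/(e^(2*t) + 2*e^(t) + 1)
K′′′(t) = (-9*e^(2*t) + 9*e^(t))/(e^(3*t) + 3*e^(2*t) + 3*e^(t) + 1)
K′′′′(t) = (9*e^(3*t) - 36*e^(2*t) + 9*e^(t))/(e^(4*t) + 4*e^(3*t) + 6*e^(2*t) + 4*e^(t) + 1)
K′′′′′(t) = (-9*e^(4*t) + 99*e^(3*t) - 99*e^(2*t) + 9*e^(t))/(e^(5*t) + 5*e^(4*t) + 10*e^(3*t) + 10*e^(2*t) + 5*e^(t) + 1)

κ_5 = K′′′′′(0) = 0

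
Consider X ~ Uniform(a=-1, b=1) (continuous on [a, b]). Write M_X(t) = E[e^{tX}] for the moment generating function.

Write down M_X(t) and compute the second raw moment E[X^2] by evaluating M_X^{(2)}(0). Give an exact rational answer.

E[X^2] = M′′(0) = 1/3

M_X(t) = (e^(t) - e^(-t))/(2*t)
M′(t) = (t*e^(2*t) + t - e^(2*t) + 1)*e^(-t)/(2*t^2)
M′′(t) = (t^2*e^(2*t) - t^2 - 2*t*e^(2*t) - 2*t + 2*e^(2*t) - 2)*e^(-t)/(2*t^3)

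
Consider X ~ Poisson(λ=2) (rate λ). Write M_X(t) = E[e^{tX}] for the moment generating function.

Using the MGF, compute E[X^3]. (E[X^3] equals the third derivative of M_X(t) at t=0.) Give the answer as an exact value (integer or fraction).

M_X(t) = e^(2*e^(t) - 2)
D^3[M](t) = (8*e^(3*t)*e^(2*e^(t)) + 12*e^(2*t)*e^(2*e^(t)) + 2*e^(t)*e^(2*e^(t)))*e^(-2)

E[X^3] = D^3[M](0) = 22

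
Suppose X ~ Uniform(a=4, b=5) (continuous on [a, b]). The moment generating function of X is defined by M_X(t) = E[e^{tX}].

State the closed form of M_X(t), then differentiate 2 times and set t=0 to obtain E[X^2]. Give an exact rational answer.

E[X^2] = M′′(0) = 61/3

M_X(t) = (e^(5*t) - e^(4*t))/t
M′(t) = (5*t*e^(5*t) - 4*t*e^(4*t) - e^(5*t) + e^(4*t))/t^2
M′′(t) = (25*t^2*e^(5*t) - 16*t^2*e^(4*t) - 10*t*e^(5*t) + 8*t*e^(4*t) + 2*e^(5*t) - 2*e^(4*t))/t^3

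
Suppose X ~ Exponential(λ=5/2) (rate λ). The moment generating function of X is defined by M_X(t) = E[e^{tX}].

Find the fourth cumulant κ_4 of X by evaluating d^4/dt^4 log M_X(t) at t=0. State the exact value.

κ_4 = d^4K/dt^4 |_{t=0} = 96/625

M_X(t) = 5/(2*(5/2 - t))
K_X(t) = log M_X(t) = -log(5/2 - t) - log(2) + log(5)
dK/dt = -2/(2*t - 5)
d^2K/dt^2 = 4/(4*t^2 - 20*t + 25)
d^3K/dt^3 = -16/(8*t^3 - 60*t^2 + 150*t - 125)
d^4K/dt^4 = 96/(16*t^4 - 160*t^3 + 600*t^2 - 1000*t + 625)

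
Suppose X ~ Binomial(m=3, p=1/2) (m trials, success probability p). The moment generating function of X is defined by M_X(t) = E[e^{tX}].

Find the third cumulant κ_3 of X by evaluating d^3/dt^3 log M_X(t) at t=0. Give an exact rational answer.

κ_3 = d^3K/dt^3 |_{t=0} = 0

M_X(t) = (e^(t)/2 + 1/2)^3
K_X(t) = log M_X(t) = 3*log(e^(t)/2 + 1/2)
dK/dt = 3*e^(t)/(e^(t) + 1)
d^2K/dt^2 = 3*e^(t)/(e^(2*t) + 2*e^(t) + 1)
d^3K/dt^3 = (-3*e^(2*t) + 3*e^(t))/(e^(3*t) + 3*e^(2*t) + 3*e^(t) + 1)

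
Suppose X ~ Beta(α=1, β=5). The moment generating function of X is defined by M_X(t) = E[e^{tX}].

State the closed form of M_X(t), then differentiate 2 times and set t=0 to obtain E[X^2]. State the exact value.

M_X(t) = ₁F₁(1; 6; t)
M′(t) = ₁F₁(2; 7; t)/6
M′′(t) = ₁F₁(3; 8; t)/21

E[X^2] = M′′(0) = 1/21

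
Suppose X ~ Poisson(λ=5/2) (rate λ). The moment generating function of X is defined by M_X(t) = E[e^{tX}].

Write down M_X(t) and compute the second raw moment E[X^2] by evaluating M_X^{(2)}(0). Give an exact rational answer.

E[X^2] = d^2M/dt^2 |_{t=0} = 35/4

M_X(t) = e^(5*e^(t)/2 - 5/2)
dM/dt = 5*e^(-5/2)*e^(t)*e^(5*e^(t)/2)/2
d^2M/dt^2 = (25*e^(2*t)*e^(5*e^(t)/2) + 10*e^(t)*e^(5*e^(t)/2))*e^(-5/2)/4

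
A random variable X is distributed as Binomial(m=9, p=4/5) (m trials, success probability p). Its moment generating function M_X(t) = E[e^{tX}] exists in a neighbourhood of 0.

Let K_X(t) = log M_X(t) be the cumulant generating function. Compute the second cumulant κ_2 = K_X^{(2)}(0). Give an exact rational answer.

M_X(t) = (4*e^(t)/5 + 1/5)^9
K_X(t) = log M_X(t) = 9*log(4*e^(t)/5 + 1/5)
K′(t) = 36*e^(t)/(4*e^(t) + 1)
K′′(t) = 36*e^(t)/(16*e^(2*t) + 8*e^(t) + 1)

κ_2 = K′′(0) = 36/25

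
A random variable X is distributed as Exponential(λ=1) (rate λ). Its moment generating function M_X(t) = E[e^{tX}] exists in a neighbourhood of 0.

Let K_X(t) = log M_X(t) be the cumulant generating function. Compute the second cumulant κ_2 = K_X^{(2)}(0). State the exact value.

M_X(t) = 1/(1 - t)
K_X(t) = log M_X(t) = -log(1 - t)
D^2[K](t) = 1/(t^2 - 2*t + 1)

κ_2 = D^2[K](0) = 1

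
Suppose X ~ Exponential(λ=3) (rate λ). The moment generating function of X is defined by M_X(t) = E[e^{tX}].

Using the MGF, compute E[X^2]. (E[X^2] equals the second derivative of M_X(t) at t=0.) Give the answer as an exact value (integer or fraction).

M_X(t) = 3/(3 - t)
dM/dt = 3/(t^2 - 6*t + 9)
d^2M/dt^2 = -6/(t^3 - 9*t^2 + 27*t - 27)

E[X^2] = d^2M/dt^2 |_{t=0} = 2/9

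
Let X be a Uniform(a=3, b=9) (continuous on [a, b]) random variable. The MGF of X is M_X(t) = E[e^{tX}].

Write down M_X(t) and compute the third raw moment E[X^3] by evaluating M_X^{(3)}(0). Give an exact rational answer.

E[X^3] = M^(3)(0) = 270

M_X(t) = (e^(9*t) - e^(3*t))/(6*t)
M^(3)(t) = (243*t^3*e^(9*t) - 9*t^3*e^(3*t) - 81*t^2*e^(9*t) + 9*t^2*e^(3*t) + 18*t*e^(9*t) - 6*t*e^(3*t) - 2*e^(9*t) + 2*e^(3*t))/(2*t^4)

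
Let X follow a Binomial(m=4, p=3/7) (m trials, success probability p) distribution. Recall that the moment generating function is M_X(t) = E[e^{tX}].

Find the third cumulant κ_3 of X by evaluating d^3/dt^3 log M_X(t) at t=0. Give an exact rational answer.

M_X(t) = (3*e^(t)/7 + 4/7)^4
K_X(t) = log M_X(t) = 4*log(3*e^(t)/7 + 4/7)
D^3[K](t) = (-144*e^(2*t) + 192*e^(t))/(27*e^(3*t) + 108*e^(2*t) + 144*e^(t) + 64)

κ_3 = D^3[K](0) = 48/343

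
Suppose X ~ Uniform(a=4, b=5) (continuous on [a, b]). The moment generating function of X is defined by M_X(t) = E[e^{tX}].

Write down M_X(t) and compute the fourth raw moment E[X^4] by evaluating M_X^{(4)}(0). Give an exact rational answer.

E[X^4] = D^4[M](0) = 2101/5

M_X(t) = (e^(5*t) - e^(4*t))/t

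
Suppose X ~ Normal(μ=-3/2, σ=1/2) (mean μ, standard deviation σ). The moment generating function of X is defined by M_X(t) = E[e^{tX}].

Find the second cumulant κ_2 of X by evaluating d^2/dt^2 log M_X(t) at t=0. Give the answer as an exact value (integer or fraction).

κ_2 = d^2K/dt^2 |_{t=0} = 1/4

M_X(t) = e^(t^2/8 - 3*t/2)
K_X(t) = log M_X(t) = t^2/8 - 3*t/2
dK/dt = t/4 - 3/2
d^2K/dt^2 = 1/4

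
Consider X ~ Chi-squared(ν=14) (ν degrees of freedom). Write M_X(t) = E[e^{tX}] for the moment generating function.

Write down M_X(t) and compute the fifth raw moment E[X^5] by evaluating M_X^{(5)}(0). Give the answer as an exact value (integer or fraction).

M_X(t) = (1 - 2*t)^(-7)
M^(5)(t) = 1774080/(4096*t^12 - 24576*t^11 + 67584*t^10 - 112640*t^9 + 126720*t^8 - 101376*t^7 + 59136*t^6 - 25344*t^5 + 7920*t^4 - 1760*t^3 + 264*t^2 - 24*t + 1)

E[X^5] = M^(5)(0) = 1774080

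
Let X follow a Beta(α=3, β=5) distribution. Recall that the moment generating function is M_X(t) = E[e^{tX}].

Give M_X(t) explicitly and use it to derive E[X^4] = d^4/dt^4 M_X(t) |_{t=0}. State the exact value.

E[X^4] = M^(4)(0) = 1/22

M_X(t) = ₁F₁(3; 8; t)
M^(4)(t) = ₁F₁(7; 12; t)/22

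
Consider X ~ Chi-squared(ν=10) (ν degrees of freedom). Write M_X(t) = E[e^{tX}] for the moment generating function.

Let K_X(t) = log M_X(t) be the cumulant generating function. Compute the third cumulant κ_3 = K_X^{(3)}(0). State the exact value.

κ_3 = K′′′(0) = 80

M_X(t) = (1 - 2*t)^(-5)
K_X(t) = log M_X(t) = -5*log(1 - 2*t)
K′(t) = -10/(2*t - 1)
K′′(t) = 20/(4*t^2 - 4*t + 1)
K′′′(t) = -80/(8*t^3 - 12*t^2 + 6*t - 1)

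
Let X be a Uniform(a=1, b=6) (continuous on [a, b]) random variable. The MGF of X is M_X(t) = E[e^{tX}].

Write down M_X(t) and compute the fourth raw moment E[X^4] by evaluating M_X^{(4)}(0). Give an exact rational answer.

E[X^4] = M^(4)(0) = 311

M_X(t) = (e^(6*t) - e^(t))/(5*t)
M^(4)(t) = (1296*t^4*e^(6*t) - t^4*e^(t) - 864*t^3*e^(6*t) + 4*t^3*e^(t) + 432*t^2*e^(6*t) - 12*t^2*e^(t) - 144*t*e^(6*t) + 24*t*e^(t) + 24*e^(6*t) - 24*e^(t))/(5*t^5)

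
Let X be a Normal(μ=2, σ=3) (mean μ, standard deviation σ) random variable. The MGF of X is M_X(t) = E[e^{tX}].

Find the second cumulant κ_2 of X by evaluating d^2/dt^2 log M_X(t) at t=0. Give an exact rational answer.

M_X(t) = e^(9*t^2/2 + 2*t)
K_X(t) = log M_X(t) = 9*t^2/2 + 2*t
K^(2)(t) = 9

κ_2 = K^(2)(0) = 9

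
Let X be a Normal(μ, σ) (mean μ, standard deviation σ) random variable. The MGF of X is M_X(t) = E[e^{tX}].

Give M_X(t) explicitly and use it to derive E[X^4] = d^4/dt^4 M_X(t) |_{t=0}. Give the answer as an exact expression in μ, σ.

E[X^4] = M′′′′(0) = μ^4 + 6*μ^2*σ^2 + 3*σ^4

M_X(t) = e^(μ*t + σ^2*t^2/2)
M′(t) = μ*e^(μ*t)*e^(σ^2*t^2/2) + σ^2*t*e^(μ*t)*e^(σ^2*t^2/2)
M′′(t) = μ^2*e^(μ*t)*e^(σ^2*t^2/2) + 2*μ*σ^2*t*e^(μ*t)*e^(σ^2*t^2/2) + σ^4*t^2*e^(μ*t)*e^(σ^2*t^2/2) + σ^2*e^(μ*t)*e^(σ^2*t^2/2)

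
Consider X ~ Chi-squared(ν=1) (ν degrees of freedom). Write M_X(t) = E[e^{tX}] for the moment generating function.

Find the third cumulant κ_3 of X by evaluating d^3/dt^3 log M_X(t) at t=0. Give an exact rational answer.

κ_3 = D^3[K](0) = 8

M_X(t) = 1/√(1 - 2*t)
K_X(t) = log M_X(t) = -log(1 - 2*t)/2
D^3[K](t) = -8/(8*t^3 - 12*t^2 + 6*t - 1)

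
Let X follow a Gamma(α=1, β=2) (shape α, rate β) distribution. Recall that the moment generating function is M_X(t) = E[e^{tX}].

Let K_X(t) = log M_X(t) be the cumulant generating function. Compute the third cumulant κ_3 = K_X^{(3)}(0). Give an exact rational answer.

M_X(t) = 2/(2 - t)
K_X(t) = log M_X(t) = -log(2 - t) + log(2)
dK/dt = -1/(t - 2)
d^2K/dt^2 = 1/(t^2 - 4*t + 4)
d^3K/dt^3 = -2/(t^3 - 6*t^2 + 12*t - 8)

κ_3 = d^3K/dt^3 |_{t=0} = 1/4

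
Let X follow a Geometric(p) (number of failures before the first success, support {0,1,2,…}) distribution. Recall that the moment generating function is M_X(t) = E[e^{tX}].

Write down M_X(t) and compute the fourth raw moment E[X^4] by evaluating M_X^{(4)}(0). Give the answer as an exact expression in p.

M_X(t) = p/(-(1 - p)*e^(t) + 1)
M′(t) = (-p^2*e^(t) + p*e^(t))/(p^2*e^(2*t) - 2*p*e^(2*t) + 2*p*e^(t) + e^(2*t) - 2*e^(t) + 1)

E[X^4] = M′′′′(0) = 1 - 15/p + 50/p^2 - 60/p^3 + 24/p^4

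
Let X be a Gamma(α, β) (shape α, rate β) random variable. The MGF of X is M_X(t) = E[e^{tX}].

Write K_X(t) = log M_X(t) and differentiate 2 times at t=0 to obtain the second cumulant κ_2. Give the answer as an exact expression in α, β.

M_X(t) = (β/(β - t))^α
K_X(t) = log M_X(t) = α*(log(β) - log(β - t))
K^(2)(t) = α/(β^2 - 2*β*t + t^2)

κ_2 = K^(2)(0) = α/β^2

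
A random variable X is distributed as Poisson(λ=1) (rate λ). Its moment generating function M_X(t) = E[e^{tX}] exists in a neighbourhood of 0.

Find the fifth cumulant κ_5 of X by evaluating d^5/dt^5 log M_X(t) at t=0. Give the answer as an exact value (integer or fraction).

M_X(t) = e^(e^(t) - 1)
K_X(t) = log M_X(t) = e^(t) - 1
D^5[K](t) = e^(t)

κ_5 = D^5[K](0) = 1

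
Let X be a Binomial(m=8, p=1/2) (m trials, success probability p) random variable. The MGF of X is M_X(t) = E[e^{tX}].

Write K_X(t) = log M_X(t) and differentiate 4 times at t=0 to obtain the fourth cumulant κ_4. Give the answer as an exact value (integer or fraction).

M_X(t) = (e^(t)/2 + 1/2)^8
K_X(t) = log M_X(t) = 8*log(e^(t)/2 + 1/2)
dK/dt = 8*e^(t)/(e^(t) + 1)
d^2K/dt^2 = 8*e^(t)/(e^(2*t) + 2*e^(t) + 1)
d^3K/dt^3 = (-8*e^(2*t) + 8*e^(t))/(e^(3*t) + 3*e^(2*t) + 3*e^(t) + 1)
d^4K/dt^4 = (8*e^(3*t) - 32*e^(2*t) + 8*e^(t))/(e^(4*t) + 4*e^(3*t) + 6*e^(2*t) + 4*e^(t) + 1)

κ_4 = d^4K/dt^4 |_{t=0} = -1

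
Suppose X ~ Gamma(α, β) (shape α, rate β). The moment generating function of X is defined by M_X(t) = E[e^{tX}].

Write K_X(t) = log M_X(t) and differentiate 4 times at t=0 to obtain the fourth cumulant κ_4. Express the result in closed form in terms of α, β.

κ_4 = d^4K/dt^4 |_{t=0} = 6*α/β^4

M_X(t) = (β/(β - t))^α
K_X(t) = log M_X(t) = α*(log(β) - log(β - t))
dK/dt = -α/(-β + t)
d^2K/dt^2 = α/(β^2 - 2*β*t + t^2)
d^3K/dt^3 = -2*α/(-β^3 + 3*β^2*t - 3*β*t^2 + t^3)
d^4K/dt^4 = 6*α/(β^4 - 4*β^3*t + 6*β^2*t^2 - 4*β*t^3 + t^4)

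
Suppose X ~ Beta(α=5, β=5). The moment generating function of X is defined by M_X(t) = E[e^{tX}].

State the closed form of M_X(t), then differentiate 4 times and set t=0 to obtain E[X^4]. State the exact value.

E[X^4] = D^4[M](0) = 14/143

M_X(t) = ₁F₁(5; 10; t)
D^4[M](t) = 14*₁F₁(9; 14; t)/143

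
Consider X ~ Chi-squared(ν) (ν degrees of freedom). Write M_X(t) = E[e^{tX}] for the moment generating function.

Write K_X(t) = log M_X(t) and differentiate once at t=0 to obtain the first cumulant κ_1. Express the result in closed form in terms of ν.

M_X(t) = (1 - 2*t)^(-ν/2)
K_X(t) = log M_X(t) = -ν*log(1 - 2*t)/2
K′(t) = -ν/(2*t - 1)

κ_1 = K′(0) = ν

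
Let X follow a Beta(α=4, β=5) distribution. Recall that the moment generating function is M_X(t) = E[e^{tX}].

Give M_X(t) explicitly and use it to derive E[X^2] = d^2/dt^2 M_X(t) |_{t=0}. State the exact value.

M_X(t) = ₁F₁(4; 9; t)
M′(t) = 4*₁F₁(5; 10; t)/9
M′′(t) = 2*₁F₁(6; 11; t)/9

E[X^2] = M′′(0) = 2/9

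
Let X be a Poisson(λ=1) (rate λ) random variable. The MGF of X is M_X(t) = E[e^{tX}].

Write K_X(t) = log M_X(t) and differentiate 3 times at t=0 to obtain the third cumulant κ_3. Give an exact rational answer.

κ_3 = K^(3)(0) = 1

M_X(t) = e^(e^(t) - 1)
K_X(t) = log M_X(t) = e^(t) - 1
K^(3)(t) = e^(t)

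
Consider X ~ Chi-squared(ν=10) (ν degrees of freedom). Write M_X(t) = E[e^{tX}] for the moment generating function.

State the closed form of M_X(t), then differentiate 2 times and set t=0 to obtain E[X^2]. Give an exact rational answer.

E[X^2] = d^2M/dt^2 |_{t=0} = 120

M_X(t) = (1 - 2*t)^(-5)
dM/dt = 10/(64*t^6 - 192*t^5 + 240*t^4 - 160*t^3 + 60*t^2 - 12*t + 1)
d^2M/dt^2 = -120/(128*t^7 - 448*t^6 + 672*t^5 - 560*t^4 + 280*t^3 - 84*t^2 + 14*t - 1)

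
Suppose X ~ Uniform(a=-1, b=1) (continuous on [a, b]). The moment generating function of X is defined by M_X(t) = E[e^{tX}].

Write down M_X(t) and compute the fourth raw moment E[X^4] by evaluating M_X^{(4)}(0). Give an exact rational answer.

M_X(t) = (e^(t) - e^(-t))/(2*t)
D^4[M](t) = (t^4*e^(2*t) - t^4 - 4*t^3*e^(2*t) - 4*t^3 + 12*t^2*e^(2*t) - 12*t^2 - 24*t*e^(2*t) - 24*t + 24*e^(2*t) - 24)*e^(-t)/(2*t^5)

E[X^4] = D^4[M](0) = 1/5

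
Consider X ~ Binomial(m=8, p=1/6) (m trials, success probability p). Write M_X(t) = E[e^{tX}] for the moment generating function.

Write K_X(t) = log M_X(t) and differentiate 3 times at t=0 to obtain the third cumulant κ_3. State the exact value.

κ_3 = D^3[K](0) = 20/27

M_X(t) = (e^(t)/6 + 5/6)^8
K_X(t) = log M_X(t) = 8*log(e^(t)/6 + 5/6)
D^3[K](t) = (-40*e^(2*t) + 200*e^(t))/(e^(3*t) + 15*e^(2*t) + 75*e^(t) + 125)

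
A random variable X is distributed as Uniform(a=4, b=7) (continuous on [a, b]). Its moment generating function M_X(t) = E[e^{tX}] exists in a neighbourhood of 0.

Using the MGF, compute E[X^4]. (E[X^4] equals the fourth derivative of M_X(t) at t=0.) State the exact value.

M_X(t) = (e^(7*t) - e^(4*t))/(3*t)
dM/dt = (7*t*e^(7*t) - 4*t*e^(4*t) - e^(7*t) + e^(4*t))/(3*t^2)
d^2M/dt^2 = (49*t^2*e^(7*t) - 16*t^2*e^(4*t) - 14*t*e^(7*t) + 8*t*e^(4*t) + 2*e^(7*t) - 2*e^(4*t))/(3*t^3)
d^3M/dt^3 = (343*t^3*e^(7*t) - 64*t^3*e^(4*t) - 147*t^2*e^(7*t) + 48*t^2*e^(4*t) + 42*t*e^(7*t) - 24*t*e^(4*t) - 6*e^(7*t) + 6*e^(4*t))/(3*t^4)

E[X^4] = d^4M/dt^4 |_{t=0} = 5261/5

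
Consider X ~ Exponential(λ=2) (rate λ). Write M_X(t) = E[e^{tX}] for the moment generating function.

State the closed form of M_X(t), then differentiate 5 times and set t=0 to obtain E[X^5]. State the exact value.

E[X^5] = D^5[M](0) = 15/4

M_X(t) = 2/(2 - t)
D^5[M](t) = 240/(t^6 - 12*t^5 + 60*t^4 - 160*t^3 + 240*t^2 - 192*t + 64)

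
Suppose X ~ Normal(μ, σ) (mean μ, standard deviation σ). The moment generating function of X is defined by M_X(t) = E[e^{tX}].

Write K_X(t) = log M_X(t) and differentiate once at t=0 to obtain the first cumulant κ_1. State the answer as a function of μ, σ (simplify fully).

M_X(t) = e^(μ*t + σ^2*t^2/2)
K_X(t) = log M_X(t) = μ*t + σ^2*t^2/2
K′(t) = μ + σ^2*t

κ_1 = K′(0) = μ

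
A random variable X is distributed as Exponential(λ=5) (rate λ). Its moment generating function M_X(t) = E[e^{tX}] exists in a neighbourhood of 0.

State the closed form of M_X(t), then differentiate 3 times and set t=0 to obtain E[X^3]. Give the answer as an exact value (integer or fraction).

M_X(t) = 5/(5 - t)
M^(3)(t) = 30/(t^4 - 20*t^3 + 150*t^2 - 500*t + 625)

E[X^3] = M^(3)(0) = 6/125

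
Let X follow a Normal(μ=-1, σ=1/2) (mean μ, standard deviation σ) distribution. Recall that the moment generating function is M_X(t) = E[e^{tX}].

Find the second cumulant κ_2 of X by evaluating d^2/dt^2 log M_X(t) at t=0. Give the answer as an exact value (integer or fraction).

κ_2 = D^2[K](0) = 1/4

M_X(t) = e^(t^2/8 - t)
K_X(t) = log M_X(t) = t^2/8 - t
D^2[K](t) = 1/4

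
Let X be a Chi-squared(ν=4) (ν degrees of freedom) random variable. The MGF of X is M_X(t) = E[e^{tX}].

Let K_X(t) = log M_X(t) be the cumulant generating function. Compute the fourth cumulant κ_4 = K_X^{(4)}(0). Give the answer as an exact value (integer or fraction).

M_X(t) = (1 - 2*t)^(-2)
K_X(t) = log M_X(t) = -2*log(1 - 2*t)
K′(t) = -4/(2*t - 1)
K′′(t) = 8/(4*t^2 - 4*t + 1)
K′′′(t) = -32/(8*t^3 - 12*t^2 + 6*t - 1)
K′′′′(t) = 192/(16*t^4 - 32*t^3 + 24*t^2 - 8*t + 1)

κ_4 = K′′′′(0) = 192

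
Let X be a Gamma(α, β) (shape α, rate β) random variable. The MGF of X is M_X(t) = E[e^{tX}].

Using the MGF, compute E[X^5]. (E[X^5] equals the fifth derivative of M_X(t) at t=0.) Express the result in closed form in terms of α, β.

M_X(t) = (β/(β - t))^α

E[X^5] = D^5[M](0) = α*(α^4 + 10*α^3 + 35*α^2 + 50*α + 24)/β^5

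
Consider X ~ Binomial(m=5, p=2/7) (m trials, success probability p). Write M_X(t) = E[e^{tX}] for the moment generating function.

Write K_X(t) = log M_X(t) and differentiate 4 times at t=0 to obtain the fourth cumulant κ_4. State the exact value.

M_X(t) = (2*e^(t)/7 + 5/7)^5
K_X(t) = log M_X(t) = 5*log(2*e^(t)/7 + 5/7)
K^(4)(t) = (200*e^(3*t) - 2000*e^(2*t) + 1250*e^(t))/(16*e^(4*t) + 160*e^(3*t) + 600*e^(2*t) + 1000*e^(t) + 625)

κ_4 = K^(4)(0) = -550/2401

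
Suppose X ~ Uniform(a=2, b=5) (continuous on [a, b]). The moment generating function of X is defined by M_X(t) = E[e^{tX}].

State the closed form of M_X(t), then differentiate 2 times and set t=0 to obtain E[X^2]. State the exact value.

M_X(t) = (e^(5*t) - e^(2*t))/(3*t)
D^2[M](t) = (25*t^2*e^(5*t) - 4*t^2*e^(2*t) - 10*t*e^(5*t) + 4*t*e^(2*t) + 2*e^(5*t) - 2*e^(2*t))/(3*t^3)

E[X^2] = D^2[M](0) = 13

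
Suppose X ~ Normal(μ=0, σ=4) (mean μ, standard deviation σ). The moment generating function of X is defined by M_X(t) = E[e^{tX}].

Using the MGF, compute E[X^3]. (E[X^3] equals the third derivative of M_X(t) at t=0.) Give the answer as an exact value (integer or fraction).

E[X^3] = D^3[M](0) = 0

M_X(t) = e^(8*t^2)
D^3[M](t) = 4096*t^3*e^(8*t^2) + 768*t*e^(8*t^2)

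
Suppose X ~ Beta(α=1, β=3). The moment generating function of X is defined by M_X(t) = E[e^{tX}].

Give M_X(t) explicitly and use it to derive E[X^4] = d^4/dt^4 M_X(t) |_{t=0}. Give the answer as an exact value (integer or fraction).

E[X^4] = D^4[M](0) = 1/35

M_X(t) = ₁F₁(1; 4; t)
D^4[M](t) = ₁F₁(5; 8; t)/35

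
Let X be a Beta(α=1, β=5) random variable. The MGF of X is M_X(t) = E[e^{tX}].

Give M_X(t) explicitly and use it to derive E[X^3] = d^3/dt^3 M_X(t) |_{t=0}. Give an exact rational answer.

E[X^3] = d^3M/dt^3 |_{t=0} = 1/56

M_X(t) = ₁F₁(1; 6; t)
dM/dt = ₁F₁(2; 7; t)/6
d^2M/dt^2 = ₁F₁(3; 8; t)/21
d^3M/dt^3 = ₁F₁(4; 9; t)/56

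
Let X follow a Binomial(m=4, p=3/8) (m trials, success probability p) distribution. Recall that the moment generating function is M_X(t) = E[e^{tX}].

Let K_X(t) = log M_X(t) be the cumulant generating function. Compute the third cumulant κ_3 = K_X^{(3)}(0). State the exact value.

κ_3 = D^3[K](0) = 15/64

M_X(t) = (3*e^(t)/8 + 5/8)^4
K_X(t) = log M_X(t) = 4*log(3*e^(t)/8 + 5/8)
D^3[K](t) = (-180*e^(2*t) + 300*e^(t))/(27*e^(3*t) + 135*e^(2*t) + 225*e^(t) + 125)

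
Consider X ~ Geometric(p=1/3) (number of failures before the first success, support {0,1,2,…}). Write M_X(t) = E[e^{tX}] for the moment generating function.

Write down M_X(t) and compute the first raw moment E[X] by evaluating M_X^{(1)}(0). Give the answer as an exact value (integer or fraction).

M_X(t) = 1/(3*(1 - 2*e^(t)/3))
D[M](t) = 2*e^(t)/(4*e^(2*t) - 12*e^(t) + 9)

E[X] = D[M](0) = 2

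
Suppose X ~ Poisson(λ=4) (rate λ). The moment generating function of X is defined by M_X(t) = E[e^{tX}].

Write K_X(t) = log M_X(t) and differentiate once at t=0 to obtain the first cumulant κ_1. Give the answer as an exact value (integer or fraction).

M_X(t) = e^(4*e^(t) - 4)
K_X(t) = log M_X(t) = 4*e^(t) - 4
K′(t) = 4*e^(t)

κ_1 = K′(0) = 4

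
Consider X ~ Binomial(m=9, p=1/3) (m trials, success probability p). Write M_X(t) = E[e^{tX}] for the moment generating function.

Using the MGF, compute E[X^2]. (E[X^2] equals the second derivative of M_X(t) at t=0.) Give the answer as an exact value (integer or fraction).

M_X(t) = (e^(t)/3 + 2/3)^9

E[X^2] = D^2[M](0) = 11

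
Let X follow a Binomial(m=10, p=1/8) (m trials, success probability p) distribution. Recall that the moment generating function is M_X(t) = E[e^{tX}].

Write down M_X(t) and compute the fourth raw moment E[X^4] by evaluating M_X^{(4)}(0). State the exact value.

E[X^4] = M^(4)(0) = 5315/256

M_X(t) = (e^(t)/8 + 7/8)^10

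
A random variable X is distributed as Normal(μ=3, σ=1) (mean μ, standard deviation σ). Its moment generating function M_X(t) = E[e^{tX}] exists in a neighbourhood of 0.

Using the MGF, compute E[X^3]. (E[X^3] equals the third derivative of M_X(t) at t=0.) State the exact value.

M_X(t) = e^(t^2/2 + 3*t)
M′(t) = t*e^(3*t)*e^(t^2/2) + 3*e^(3*t)*e^(t^2/2)
M′′(t) = t^2*e^(3*t)*e^(t^2/2) + 6*t*e^(3*t)*e^(t^2/2) + 10*e^(3*t)*e^(t^2/2)
M′′′(t) = t^3*e^(3*t)*e^(t^2/2) + 9*t^2*e^(3*t)*e^(t^2/2) + 30*t*e^(3*t)*e^(t^2/2) + 36*e^(3*t)*e^(t^2/2)

E[X^3] = M′′′(0) = 36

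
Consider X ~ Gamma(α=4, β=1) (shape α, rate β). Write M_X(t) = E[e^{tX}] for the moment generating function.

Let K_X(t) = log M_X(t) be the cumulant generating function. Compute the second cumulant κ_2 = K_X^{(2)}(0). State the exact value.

κ_2 = D^2[K](0) = 4

M_X(t) = (1 - t)^(-4)
K_X(t) = log M_X(t) = -4*log(1 - t)
D^2[K](t) = 4/(t^2 - 2*t + 1)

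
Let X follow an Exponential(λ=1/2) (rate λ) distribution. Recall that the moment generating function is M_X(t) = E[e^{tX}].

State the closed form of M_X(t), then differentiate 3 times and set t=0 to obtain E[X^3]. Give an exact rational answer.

M_X(t) = 1/(2*(1/2 - t))
dM/dt = 2/(4*t^2 - 4*t + 1)
d^2M/dt^2 = -8/(8*t^3 - 12*t^2 + 6*t - 1)
d^3M/dt^3 = 48/(16*t^4 - 32*t^3 + 24*t^2 - 8*t + 1)

E[X^3] = d^3M/dt^3 |_{t=0} = 48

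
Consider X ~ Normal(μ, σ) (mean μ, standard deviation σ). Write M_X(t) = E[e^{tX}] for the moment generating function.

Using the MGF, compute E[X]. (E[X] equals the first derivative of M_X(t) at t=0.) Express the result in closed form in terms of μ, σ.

M_X(t) = e^(μ*t + σ^2*t^2/2)
M′(t) = μ*e^(μ*t)*e^(σ^2*t^2/2) + σ^2*t*e^(μ*t)*e^(σ^2*t^2/2)

E[X] = M′(0) = μ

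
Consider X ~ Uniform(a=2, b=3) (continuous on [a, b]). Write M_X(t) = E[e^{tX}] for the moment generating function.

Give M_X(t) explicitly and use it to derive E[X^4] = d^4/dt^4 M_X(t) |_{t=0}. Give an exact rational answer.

M_X(t) = (e^(3*t) - e^(2*t))/t
dM/dt = (3*t*e^(3*t) - 2*t*e^(2*t) - e^(3*t) + e^(2*t))/t^2
d^2M/dt^2 = (9*t^2*e^(3*t) - 4*t^2*e^(2*t) - 6*t*e^(3*t) + 4*t*e^(2*t) + 2*e^(3*t) - 2*e^(2*t))/t^3
d^3M/dt^3 = (27*t^3*e^(3*t) - 8*t^3*e^(2*t) - 27*t^2*e^(3*t) + 12*t^2*e^(2*t) + 18*t*e^(3*t) - 12*t*e^(2*t) - 6*e^(3*t) + 6*e^(2*t))/t^4

E[X^4] = d^4M/dt^4 |_{t=0} = 211/5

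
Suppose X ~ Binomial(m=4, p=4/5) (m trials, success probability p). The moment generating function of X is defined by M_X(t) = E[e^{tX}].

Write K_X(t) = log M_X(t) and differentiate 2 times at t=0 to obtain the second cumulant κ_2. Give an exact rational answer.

κ_2 = d^2K/dt^2 |_{t=0} = 16/25

M_X(t) = (4*e^(t)/5 + 1/5)^4
K_X(t) = log M_X(t) = 4*log(4*e^(t)/5 + 1/5)
dK/dt = 16*e^(t)/(4*e^(t) + 1)
d^2K/dt^2 = 16*e^(t)/(16*e^(2*t) + 8*e^(t) + 1)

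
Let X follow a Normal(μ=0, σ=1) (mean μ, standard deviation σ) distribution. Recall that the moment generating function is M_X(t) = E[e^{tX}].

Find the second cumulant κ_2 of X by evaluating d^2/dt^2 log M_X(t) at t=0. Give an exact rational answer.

M_X(t) = e^(t^2/2)
K_X(t) = log M_X(t) = t^2/2
dK/dt = t
d^2K/dt^2 = 1

κ_2 = d^2K/dt^2 |_{t=0} = 1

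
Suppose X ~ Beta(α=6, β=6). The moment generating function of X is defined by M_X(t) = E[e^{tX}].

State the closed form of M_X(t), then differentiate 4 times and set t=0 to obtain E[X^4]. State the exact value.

E[X^4] = M^(4)(0) = 6/65

M_X(t) = ₁F₁(6; 12; t)
M^(4)(t) = 6*₁F₁(10; 16; t)/65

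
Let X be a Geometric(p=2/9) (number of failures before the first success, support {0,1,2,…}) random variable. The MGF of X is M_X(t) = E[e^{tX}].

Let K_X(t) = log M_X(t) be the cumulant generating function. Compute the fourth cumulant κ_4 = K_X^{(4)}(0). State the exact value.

M_X(t) = 2/(9*(1 - 7*e^(t)/9))
K_X(t) = log M_X(t) = -log(1 - 7*e^(t)/9) - 2*log(3) + log(2)
K′(t) = -7*e^(t)/(7*e^(t) - 9)
K′′(t) = 63*e^(t)/(49*e^(2*t) - 126*e^(t) + 81)
K′′′(t) = (-441*e^(2*t) - 567*e^(t))/(343*e^(3*t) - 1323*e^(2*t) + 1701*e^(t) - 729)
K′′′′(t) = (3087*e^(3*t) + 15876*e^(2*t) + 5103*e^(t))/(2401*e^(4*t) - 12348*e^(3*t) + 23814*e^(2*t) - 20412*e^(t) + 6561)

κ_4 = K′′′′(0) = 12033/8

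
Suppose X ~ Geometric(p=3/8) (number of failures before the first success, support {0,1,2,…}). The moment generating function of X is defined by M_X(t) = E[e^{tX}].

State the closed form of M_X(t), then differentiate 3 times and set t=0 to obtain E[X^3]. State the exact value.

E[X^3] = M′′′(0) = 415/9

M_X(t) = 3/(8*(1 - 5*e^(t)/8))
M′(t) = 15*e^(t)/(25*e^(2*t) - 80*e^(t) + 64)
M′′(t) = (-75*e^(2*t) - 120*e^(t))/(125*e^(3*t) - 600*e^(2*t) + 960*e^(t) - 512)
M′′′(t) = (375*e^(3*t) + 2400*e^(2*t) + 960*e^(t))/(625*e^(4*t) - 4000*e^(3*t) + 9600*e^(2*t) - 10240*e^(t) + 4096)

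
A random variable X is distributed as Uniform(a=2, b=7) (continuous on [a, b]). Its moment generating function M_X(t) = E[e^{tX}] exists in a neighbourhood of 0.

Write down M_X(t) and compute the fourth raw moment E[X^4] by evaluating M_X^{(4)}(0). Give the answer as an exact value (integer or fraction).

M_X(t) = (e^(7*t) - e^(2*t))/(5*t)

E[X^4] = D^4[M](0) = 671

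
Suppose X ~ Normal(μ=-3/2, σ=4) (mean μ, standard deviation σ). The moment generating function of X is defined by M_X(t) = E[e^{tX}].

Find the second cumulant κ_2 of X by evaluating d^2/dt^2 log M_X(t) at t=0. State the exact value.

M_X(t) = e^(8*t^2 - 3*t/2)
K_X(t) = log M_X(t) = 8*t^2 - 3*t/2
K′(t) = 16*t - 3/2
K′′(t) = 16

κ_2 = K′′(0) = 16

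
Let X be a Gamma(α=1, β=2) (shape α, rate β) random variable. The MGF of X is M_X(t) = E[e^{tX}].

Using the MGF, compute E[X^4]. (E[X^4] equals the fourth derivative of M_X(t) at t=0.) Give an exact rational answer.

M_X(t) = 2/(2 - t)
dM/dt = 2/(t^2 - 4*t + 4)
d^2M/dt^2 = -4/(t^3 - 6*t^2 + 12*t - 8)
d^3M/dt^3 = 12/(t^4 - 8*t^3 + 24*t^2 - 32*t + 16)
d^4M/dt^4 = -48/(t^5 - 10*t^4 + 40*t^3 - 80*t^2 + 80*t - 32)

E[X^4] = d^4M/dt^4 |_{t=0} = 3/2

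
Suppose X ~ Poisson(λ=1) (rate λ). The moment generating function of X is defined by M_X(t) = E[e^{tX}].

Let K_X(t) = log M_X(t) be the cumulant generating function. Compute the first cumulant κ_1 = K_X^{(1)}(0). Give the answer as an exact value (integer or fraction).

κ_1 = D[K](0) = 1

M_X(t) = e^(e^(t) - 1)
K_X(t) = log M_X(t) = e^(t) - 1
D[K](t) = e^(t)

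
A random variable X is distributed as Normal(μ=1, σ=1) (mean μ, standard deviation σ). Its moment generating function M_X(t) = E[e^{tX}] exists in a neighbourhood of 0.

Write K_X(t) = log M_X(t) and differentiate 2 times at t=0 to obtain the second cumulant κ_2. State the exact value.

M_X(t) = e^(t^2/2 + t)
K_X(t) = log M_X(t) = t^2/2 + t
D^2[K](t) = 1

κ_2 = D^2[K](0) = 1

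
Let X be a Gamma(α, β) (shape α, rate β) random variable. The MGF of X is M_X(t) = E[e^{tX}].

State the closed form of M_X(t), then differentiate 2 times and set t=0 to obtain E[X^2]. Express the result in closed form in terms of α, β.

E[X^2] = M^(2)(0) = α*(α + 1)/β^2

M_X(t) = (β/(β - t))^α
M^(2)(t) = (α^2*β^α*(1/(β - t))^α + α*β^α*(1/(β - t))^α)/(β^2 - 2*β*t + t^2)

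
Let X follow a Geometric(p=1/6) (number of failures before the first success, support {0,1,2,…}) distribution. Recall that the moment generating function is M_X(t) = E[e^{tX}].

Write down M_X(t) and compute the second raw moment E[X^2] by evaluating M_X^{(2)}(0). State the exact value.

E[X^2] = D^2[M](0) = 55

M_X(t) = 1/(6*(1 - 5*e^(t)/6))
D^2[M](t) = (-25*e^(2*t) - 30*e^(t))/(125*e^(3*t) - 450*e^(2*t) + 540*e^(t) - 216)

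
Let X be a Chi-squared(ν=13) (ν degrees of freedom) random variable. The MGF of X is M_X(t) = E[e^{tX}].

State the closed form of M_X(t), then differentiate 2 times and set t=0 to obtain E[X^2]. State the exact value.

E[X^2] = D^2[M](0) = 195

M_X(t) = (1 - 2*t)^(-13/2)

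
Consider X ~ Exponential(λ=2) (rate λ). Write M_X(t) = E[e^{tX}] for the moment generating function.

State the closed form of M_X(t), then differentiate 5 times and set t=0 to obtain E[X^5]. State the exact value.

M_X(t) = 2/(2 - t)
D^5[M](t) = 240/(t^6 - 12*t^5 + 60*t^4 - 160*t^3 + 240*t^2 - 192*t + 64)

E[X^5] = D^5[M](0) = 15/4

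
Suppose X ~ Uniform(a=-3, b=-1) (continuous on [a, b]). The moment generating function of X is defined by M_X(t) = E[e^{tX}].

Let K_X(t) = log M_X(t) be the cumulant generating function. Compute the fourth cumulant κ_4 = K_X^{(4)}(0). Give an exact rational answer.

M_X(t) = (e^(-t) - e^(-3*t))/(2*t)
K_X(t) = log M_X(t) = -log(t) + log(e^(-t) - e^(-3*t)) - log(2)

κ_4 = K^(4)(0) = -2/15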